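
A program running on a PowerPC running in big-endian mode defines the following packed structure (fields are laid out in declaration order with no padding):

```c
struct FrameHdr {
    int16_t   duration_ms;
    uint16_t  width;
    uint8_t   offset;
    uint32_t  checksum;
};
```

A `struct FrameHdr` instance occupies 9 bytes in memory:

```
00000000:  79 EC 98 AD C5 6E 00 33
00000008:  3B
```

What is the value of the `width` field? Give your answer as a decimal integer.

`width` follows `duration_ms` (2 bytes), so it starts at byte offset 2 and occupies 2 bytes.
Bytes at offsets 2..3: 98 AD.
Big-endian stores the most-significant byte at the lowest address.
The bytes are already most-significant first: 0x98AD.
0x98AD = 39085.

39085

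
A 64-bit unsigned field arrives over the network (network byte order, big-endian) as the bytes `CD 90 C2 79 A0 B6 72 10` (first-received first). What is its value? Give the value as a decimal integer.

14812553002064704016

Big-endian: lowest address holds the most-significant byte.
The bytes are already most-significant first: 0xCD90C279A0B67210.
0xCD90C279A0B67210 = 14812553002064704016.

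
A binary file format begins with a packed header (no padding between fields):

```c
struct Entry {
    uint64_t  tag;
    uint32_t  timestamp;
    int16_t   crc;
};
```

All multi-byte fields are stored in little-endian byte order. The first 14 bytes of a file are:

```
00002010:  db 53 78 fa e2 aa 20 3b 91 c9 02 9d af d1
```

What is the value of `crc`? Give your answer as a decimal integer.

-11857

`crc` follows `tag` (8 B), `timestamp` (4 B), so it starts at offset 8 + 4 = 12 and occupies 2 bytes.
Bytes at offsets 12..13: AF D1.
Little-endian: lowest address holds the least-significant byte.
Reassemble most-significant byte first: D1 AF → 0xD1AF.
Top bit is set, so as a signed 16-bit value this is 0xD1AF − 2^16 = -11857.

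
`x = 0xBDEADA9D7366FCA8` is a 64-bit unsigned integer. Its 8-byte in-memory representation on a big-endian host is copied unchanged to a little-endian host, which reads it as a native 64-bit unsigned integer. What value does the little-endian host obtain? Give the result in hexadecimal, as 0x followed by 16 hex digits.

Stored big-endian, the bytes at ascending addresses are BD EA DA 9D 73 66 FC A8.
Read back as little-endian, the first byte is least significant, giving 0xA8FC66739DDAEABD.

0xA8FC66739DDAEABD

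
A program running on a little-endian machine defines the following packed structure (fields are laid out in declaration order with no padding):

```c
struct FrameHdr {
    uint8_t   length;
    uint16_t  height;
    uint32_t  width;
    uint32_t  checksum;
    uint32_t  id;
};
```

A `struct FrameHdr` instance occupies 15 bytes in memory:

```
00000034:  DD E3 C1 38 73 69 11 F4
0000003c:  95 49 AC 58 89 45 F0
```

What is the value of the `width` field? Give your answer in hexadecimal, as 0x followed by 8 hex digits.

0x11697338

`width` follows `length` (1 B), `height` (2 B), so it starts at offset 1 + 2 = 3 and occupies 4 bytes.
Bytes at offsets 3..6: 38 73 69 11.
Little-endian: lowest address holds the least-significant byte.
Reassemble most-significant byte first: 11 69 73 38 → 0x11697338.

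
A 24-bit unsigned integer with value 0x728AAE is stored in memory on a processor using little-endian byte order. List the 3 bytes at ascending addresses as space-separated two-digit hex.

AE 8A 72

Split into bytes (most-significant first): 72 8A AE.
Little-endian stores the least-significant byte at the lowest address.
So at ascending addresses the bytes are AE 8A 72.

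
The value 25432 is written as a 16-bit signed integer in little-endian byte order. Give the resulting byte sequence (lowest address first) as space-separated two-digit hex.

25432 in hexadecimal, padded to 16 bits, is 0x6358.
Split into bytes (most-significant first): 63 58.
Little-endian stores the least-significant byte at the lowest address.
So at ascending addresses the bytes are 58 63.

58 63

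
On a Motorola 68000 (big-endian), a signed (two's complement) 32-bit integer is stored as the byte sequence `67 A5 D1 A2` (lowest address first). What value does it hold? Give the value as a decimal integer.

1738920354

Big-endian: lowest address holds the most-significant byte.
The bytes are already most-significant first: 0x67A5D1A2.
0x67A5D1A2 = 1738920354.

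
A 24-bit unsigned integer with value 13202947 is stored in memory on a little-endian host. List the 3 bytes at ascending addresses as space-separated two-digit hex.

03 76 C9

13202947 in hexadecimal, padded to 24 bits, is 0xC97603.
Split into bytes (most-significant first): C9 76 03.
Little-endian: lowest address holds the least-significant byte.
So at ascending addresses the bytes are 03 76 C9.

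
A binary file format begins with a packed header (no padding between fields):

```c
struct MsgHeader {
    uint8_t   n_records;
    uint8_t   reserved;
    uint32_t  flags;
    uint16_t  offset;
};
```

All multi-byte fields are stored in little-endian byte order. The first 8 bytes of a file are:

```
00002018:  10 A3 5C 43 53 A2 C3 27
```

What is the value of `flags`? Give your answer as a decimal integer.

`flags` follows `n_records` (1 B), `reserved` (1 B), so it starts at offset 1 + 1 = 2 and occupies 4 bytes.
Bytes at offsets 2..5: 5C 43 53 A2.
Little-endian stores the least-significant byte at the lowest address.
Reassemble most-significant byte first: A2 53 43 5C → 0xA253435C.
0xA253435C = 2723365724.

2723365724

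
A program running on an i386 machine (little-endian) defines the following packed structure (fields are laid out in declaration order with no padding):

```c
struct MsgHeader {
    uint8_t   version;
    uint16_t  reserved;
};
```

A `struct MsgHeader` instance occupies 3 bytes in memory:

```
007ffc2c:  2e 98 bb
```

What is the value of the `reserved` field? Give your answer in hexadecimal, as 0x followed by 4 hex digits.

0xBB98

`reserved` follows `version` (1 byte), so it starts at byte offset 1 and occupies 2 bytes.
Bytes at offsets 1..2: 98 BB.
Little-endian: lowest address holds the least-significant byte.
Reassemble most-significant byte first: BB 98 → 0xBB98.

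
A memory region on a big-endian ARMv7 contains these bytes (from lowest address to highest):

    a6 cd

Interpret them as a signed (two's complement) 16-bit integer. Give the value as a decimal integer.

Big-endian: lowest address holds the most-significant byte.
The bytes are already most-significant first: 0xA6CD.
Top bit is set, so as a signed 16-bit value this is 0xA6CD − 2^16 = -22835.

-22835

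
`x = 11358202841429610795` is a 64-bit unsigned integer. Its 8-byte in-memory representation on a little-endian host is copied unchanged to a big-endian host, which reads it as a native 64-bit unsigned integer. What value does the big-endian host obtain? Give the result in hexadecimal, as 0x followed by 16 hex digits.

11358202841429610795 in 64-bit hexadecimal is 0x9DA0714E523E912B.
Stored little-endian, the bytes at ascending addresses are 2B 91 3E 52 4E 71 A0 9D.
Read back as big-endian, the last byte is least significant, giving 0x2B913E524E71A09D.

0x2B913E524E71A09D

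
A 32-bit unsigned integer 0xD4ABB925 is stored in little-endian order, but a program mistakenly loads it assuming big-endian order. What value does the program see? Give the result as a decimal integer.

632925140

Stored little-endian, the bytes at ascending addresses are 25 B9 AB D4.
Read back as big-endian, the last byte is least significant, giving 0x25B9ABD4.
0x25B9ABD4 = 632925140.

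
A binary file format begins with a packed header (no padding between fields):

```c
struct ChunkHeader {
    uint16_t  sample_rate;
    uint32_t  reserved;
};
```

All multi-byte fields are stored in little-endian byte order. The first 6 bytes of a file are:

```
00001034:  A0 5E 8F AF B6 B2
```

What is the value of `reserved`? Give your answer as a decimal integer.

`reserved` follows `sample_rate` (2 bytes), so it starts at byte offset 2 and occupies 4 bytes.
Bytes at offsets 2..5: 8F AF B6 B2.
Little-endian: lowest address holds the least-significant byte.
Reassemble most-significant byte first: B2 B6 AF 8F → 0xB2B6AF8F.
0xB2B6AF8F = 2998316943.

2998316943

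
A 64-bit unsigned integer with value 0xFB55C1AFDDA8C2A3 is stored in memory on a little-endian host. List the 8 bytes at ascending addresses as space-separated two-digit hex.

A3 C2 A8 DD AF C1 55 FB

Split into bytes (most-significant first): FB 55 C1 AF DD A8 C2 A3.
In little-endian order the low byte comes first in memory.
So at ascending addresses the bytes are A3 C2 A8 DD AF C1 55 FB.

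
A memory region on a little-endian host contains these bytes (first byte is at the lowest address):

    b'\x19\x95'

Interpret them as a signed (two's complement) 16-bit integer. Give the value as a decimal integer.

-27367

Little-endian: lowest address holds the least-significant byte.
Reassemble most-significant byte first: 95 19 → 0x9519.
Top bit is set, so as a signed 16-bit value this is 0x9519 − 2^16 = -27367.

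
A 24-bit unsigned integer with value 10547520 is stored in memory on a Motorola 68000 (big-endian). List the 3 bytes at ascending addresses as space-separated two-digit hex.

10547520 in hexadecimal, padded to 24 bits, is 0xA0F140.
Split into bytes (most-significant first): A0 F1 40.
Big-endian stores the most-significant byte at the lowest address.
So the memory order matches the most-significant-first order: A0 F1 40.

A0 F1 40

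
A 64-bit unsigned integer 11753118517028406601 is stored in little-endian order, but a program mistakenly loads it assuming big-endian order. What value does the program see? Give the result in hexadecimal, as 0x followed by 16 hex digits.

11753118517028406601 in 64-bit hexadecimal is 0xA31B7705428B4549.
Stored little-endian, the bytes at ascending addresses are 49 45 8B 42 05 77 1B A3.
Read back as big-endian, the last byte is least significant, giving 0x49458B4205771BA3.

0x49458B4205771BA3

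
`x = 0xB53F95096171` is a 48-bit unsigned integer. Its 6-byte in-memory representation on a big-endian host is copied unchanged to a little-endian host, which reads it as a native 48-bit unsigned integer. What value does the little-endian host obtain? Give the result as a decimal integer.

124661586542517

Stored big-endian, the bytes at ascending addresses are B5 3F 95 09 61 71.
Read back as little-endian, the first byte is least significant, giving 0x716109953FB5.
0x716109953FB5 = 124661586542517.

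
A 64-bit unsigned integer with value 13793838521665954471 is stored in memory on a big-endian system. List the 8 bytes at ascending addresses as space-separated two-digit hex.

13793838521665954471 in hexadecimal, padded to 64 bits, is 0xBF6D8F0D74FFA2A7.
Split into bytes (most-significant first): BF 6D 8F 0D 74 FF A2 A7.
Big-endian stores the most-significant byte at the lowest address.
So the memory order matches the most-significant-first order: BF 6D 8F 0D 74 FF A2 A7.

BF 6D 8F 0D 74 FF A2 A7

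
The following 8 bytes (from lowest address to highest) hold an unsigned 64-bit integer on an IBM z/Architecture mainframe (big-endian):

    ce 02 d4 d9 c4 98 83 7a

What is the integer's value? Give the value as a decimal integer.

Big-endian stores the most-significant byte at the lowest address.
The bytes are already most-significant first: 0xCE02D4D9C498837A.
0xCE02D4D9C498837A = 14844661353537897338.

14844661353537897338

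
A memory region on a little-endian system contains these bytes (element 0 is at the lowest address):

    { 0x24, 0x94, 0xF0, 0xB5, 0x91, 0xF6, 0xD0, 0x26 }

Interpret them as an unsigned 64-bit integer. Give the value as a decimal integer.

Little-endian: lowest address holds the least-significant byte.
Reassemble most-significant byte first: 26 D0 F6 91 B5 F0 94 24 → 0x26D0F691B5F09424.
0x26D0F691B5F09424 = 2797006474280211492.

2797006474280211492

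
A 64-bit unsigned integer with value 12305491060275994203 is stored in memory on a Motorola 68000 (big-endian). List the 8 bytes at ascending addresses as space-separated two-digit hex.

AA C5 E2 EC 0A 7E DE 5B

12305491060275994203 in hexadecimal, padded to 64 bits, is 0xAAC5E2EC0A7EDE5B.
Split into bytes (most-significant first): AA C5 E2 EC 0A 7E DE 5B.
Big-endian stores the most-significant byte at the lowest address.
So the memory order matches the most-significant-first order: AA C5 E2 EC 0A 7E DE 5B.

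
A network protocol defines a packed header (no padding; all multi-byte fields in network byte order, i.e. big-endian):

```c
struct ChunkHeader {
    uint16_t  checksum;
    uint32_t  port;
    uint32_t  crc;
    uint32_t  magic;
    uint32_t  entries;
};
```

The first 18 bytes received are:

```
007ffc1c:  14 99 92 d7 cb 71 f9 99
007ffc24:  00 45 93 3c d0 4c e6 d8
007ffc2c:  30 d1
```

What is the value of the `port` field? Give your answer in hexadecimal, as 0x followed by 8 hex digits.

0x92D7CB71

`port` follows `checksum` (2 bytes), so it starts at byte offset 2 and occupies 4 bytes.
Bytes at offsets 2..5: 92 D7 CB 71.
In big-endian order the high byte comes first in memory.
The bytes are already most-significant first: 0x92D7CB71.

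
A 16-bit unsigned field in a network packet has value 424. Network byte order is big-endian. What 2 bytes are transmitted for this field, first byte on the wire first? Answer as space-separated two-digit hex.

424 in hexadecimal, padded to 16 bits, is 0x01A8.
Split into bytes (most-significant first): 01 A8.
In big-endian order the high byte comes first in memory.
So the memory order matches the most-significant-first order: 01 A8.

01 A8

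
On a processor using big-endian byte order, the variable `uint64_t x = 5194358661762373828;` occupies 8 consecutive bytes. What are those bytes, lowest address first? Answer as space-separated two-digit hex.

48 16 11 AE 96 51 D8 C4

5194358661762373828 in hexadecimal, padded to 64 bits, is 0x481611AE9651D8C4.
Split into bytes (most-significant first): 48 16 11 AE 96 51 D8 C4.
Big-endian stores the most-significant byte at the lowest address.
So the memory order matches the most-significant-first order: 48 16 11 AE 96 51 D8 C4.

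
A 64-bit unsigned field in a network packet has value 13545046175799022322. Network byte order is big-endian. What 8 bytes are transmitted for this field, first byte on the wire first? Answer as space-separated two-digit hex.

BB F9 AB BB 6E C3 92 F2

13545046175799022322 in hexadecimal, padded to 64 bits, is 0xBBF9ABBB6EC392F2.
Split into bytes (most-significant first): BB F9 AB BB 6E C3 92 F2.
Big-endian: lowest address holds the most-significant byte.
So the memory order matches the most-significant-first order: BB F9 AB BB 6E C3 92 F2.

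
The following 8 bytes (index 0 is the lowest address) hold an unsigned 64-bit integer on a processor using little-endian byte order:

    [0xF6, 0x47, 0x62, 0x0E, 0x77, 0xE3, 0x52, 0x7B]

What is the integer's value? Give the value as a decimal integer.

Little-endian stores the least-significant byte at the lowest address.
Reassemble most-significant byte first: 7B 52 E3 77 0E 62 47 F6 → 0x7B52E3770E6247F6.
0x7B52E3770E6247F6 = 8886415115237345270.

8886415115237345270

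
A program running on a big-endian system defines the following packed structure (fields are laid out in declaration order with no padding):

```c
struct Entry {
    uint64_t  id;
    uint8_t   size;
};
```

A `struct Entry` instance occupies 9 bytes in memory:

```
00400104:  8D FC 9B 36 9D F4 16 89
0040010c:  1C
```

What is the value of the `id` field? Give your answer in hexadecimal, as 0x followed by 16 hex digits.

`id` is the first field, at byte offset 0, occupying 8 bytes.
Bytes at offsets 0..7: 8D FC 9B 36 9D F4 16 89.
Big-endian stores the most-significant byte at the lowest address.
The bytes are already most-significant first: 0x8DFC9B369DF41689.

0x8DFC9B369DF41689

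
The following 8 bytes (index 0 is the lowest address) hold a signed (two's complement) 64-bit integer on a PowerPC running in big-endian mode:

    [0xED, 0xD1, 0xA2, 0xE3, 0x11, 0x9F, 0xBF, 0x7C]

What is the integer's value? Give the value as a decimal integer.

Big-endian stores the most-significant byte at the lowest address.
The bytes are already most-significant first: 0xEDD1A2E3119FBF7C.
Top bit is set, so as a signed 64-bit value this is 0xEDD1A2E3119FBF7C − 2^64 = -1310086920451145860.

-1310086920451145860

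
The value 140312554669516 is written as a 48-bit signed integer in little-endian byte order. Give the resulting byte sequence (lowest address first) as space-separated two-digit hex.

CC 85 FA 0F 9D 7F

140312554669516 in hexadecimal, padded to 48 bits, is 0x7F9D0FFA85CC.
Split into bytes (most-significant first): 7F 9D 0F FA 85 CC.
Little-endian: lowest address holds the least-significant byte.
So at ascending addresses the bytes are CC 85 FA 0F 9D 7F.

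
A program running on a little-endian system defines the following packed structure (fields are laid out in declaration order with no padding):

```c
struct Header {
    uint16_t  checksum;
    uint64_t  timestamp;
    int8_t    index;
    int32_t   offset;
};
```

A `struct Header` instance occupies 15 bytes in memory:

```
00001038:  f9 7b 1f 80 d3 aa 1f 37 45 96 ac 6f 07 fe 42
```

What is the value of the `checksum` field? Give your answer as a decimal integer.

`checksum` is the first field, at byte offset 0, occupying 2 bytes.
Bytes at offsets 0..1: F9 7B.
In little-endian order the low byte comes first in memory.
Reassemble most-significant byte first: 7B F9 → 0x7BF9.
0x7BF9 = 31737.

31737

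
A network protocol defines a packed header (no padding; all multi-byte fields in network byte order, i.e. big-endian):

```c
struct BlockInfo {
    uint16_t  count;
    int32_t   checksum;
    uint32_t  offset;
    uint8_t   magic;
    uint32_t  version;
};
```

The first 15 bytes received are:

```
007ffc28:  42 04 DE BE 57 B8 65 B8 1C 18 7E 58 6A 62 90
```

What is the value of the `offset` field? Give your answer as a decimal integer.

`offset` follows `count` (2 B), `checksum` (4 B), so it starts at offset 2 + 4 = 6 and occupies 4 bytes.
Bytes at offsets 6..9: 65 B8 1C 18.
Big-endian: lowest address holds the most-significant byte.
The bytes are already most-significant first: 0x65B81C18.
0x65B81C18 = 1706564632.

1706564632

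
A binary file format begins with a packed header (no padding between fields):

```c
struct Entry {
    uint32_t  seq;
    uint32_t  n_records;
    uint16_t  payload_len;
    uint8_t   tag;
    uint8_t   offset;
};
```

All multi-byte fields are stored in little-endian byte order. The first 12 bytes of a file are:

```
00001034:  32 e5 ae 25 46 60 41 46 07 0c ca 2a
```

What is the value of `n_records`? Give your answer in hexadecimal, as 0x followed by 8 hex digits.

0x46416046

`n_records` follows `seq` (4 bytes), so it starts at byte offset 4 and occupies 4 bytes.
Bytes at offsets 4..7: 46 60 41 46.
Little-endian: lowest address holds the least-significant byte.
Reassemble most-significant byte first: 46 41 60 46 → 0x46416046.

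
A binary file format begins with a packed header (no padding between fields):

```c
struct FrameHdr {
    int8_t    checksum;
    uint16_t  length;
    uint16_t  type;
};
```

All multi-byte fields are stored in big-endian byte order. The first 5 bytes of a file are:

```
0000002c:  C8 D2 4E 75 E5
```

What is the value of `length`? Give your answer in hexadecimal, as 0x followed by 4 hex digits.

0xD24E

`length` follows `checksum` (1 byte), so it starts at byte offset 1 and occupies 2 bytes.
Bytes at offsets 1..2: D2 4E.
Big-endian stores the most-significant byte at the lowest address.
The bytes are already most-significant first: 0xD24E.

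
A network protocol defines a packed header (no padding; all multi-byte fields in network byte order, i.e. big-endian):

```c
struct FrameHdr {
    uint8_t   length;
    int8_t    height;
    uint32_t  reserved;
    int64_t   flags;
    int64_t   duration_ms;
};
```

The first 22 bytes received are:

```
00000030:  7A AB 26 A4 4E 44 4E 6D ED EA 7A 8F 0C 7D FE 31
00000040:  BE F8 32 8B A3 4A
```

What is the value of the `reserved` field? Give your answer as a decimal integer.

`reserved` follows `length` (1 B), `height` (1 B), so it starts at offset 1 + 1 = 2 and occupies 4 bytes.
Bytes at offsets 2..5: 26 A4 4E 44.
Big-endian: lowest address holds the most-significant byte.
The bytes are already most-significant first: 0x26A44E44.
0x26A44E44 = 648302148.

648302148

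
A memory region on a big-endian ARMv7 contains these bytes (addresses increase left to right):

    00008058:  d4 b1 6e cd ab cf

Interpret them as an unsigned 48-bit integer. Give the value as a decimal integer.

233858533272527

Big-endian: lowest address holds the most-significant byte.
The bytes are already most-significant first: 0xD4B16ECDABCF.
0xD4B16ECDABCF = 233858533272527.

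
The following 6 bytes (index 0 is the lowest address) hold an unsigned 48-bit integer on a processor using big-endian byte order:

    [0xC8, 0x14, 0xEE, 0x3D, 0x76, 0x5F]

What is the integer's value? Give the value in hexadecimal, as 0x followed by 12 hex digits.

Big-endian: lowest address holds the most-significant byte.
The bytes are already most-significant first: 0xC814EE3D765F.

0xC814EE3D765F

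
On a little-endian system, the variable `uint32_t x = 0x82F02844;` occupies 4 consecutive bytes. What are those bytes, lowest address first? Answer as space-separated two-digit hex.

44 28 F0 82

Split into bytes (most-significant first): 82 F0 28 44.
In little-endian order the low byte comes first in memory.
So at ascending addresses the bytes are 44 28 F0 82.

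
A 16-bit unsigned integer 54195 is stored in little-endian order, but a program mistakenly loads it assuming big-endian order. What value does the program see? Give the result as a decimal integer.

54195 in 16-bit hexadecimal is 0xD3B3.
Stored little-endian, the bytes at ascending addresses are B3 D3.
Read back as big-endian, the last byte is least significant, giving 0xB3D3.
0xB3D3 = 46035.

46035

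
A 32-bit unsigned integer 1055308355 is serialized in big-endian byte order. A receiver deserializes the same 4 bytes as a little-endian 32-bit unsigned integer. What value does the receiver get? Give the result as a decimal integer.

1055308355 in 32-bit hexadecimal is 0x3EE6BA43.
Stored big-endian, the bytes at ascending addresses are 3E E6 BA 43.
Read back as little-endian, the first byte is least significant, giving 0x43BAE63E.
0x43BAE63E = 1136322110.

1136322110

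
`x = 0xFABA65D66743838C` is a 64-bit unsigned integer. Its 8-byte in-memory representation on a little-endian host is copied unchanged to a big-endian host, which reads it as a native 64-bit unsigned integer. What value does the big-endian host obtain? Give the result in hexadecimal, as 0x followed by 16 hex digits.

Stored little-endian, the bytes at ascending addresses are 8C 83 43 67 D6 65 BA FA.
Read back as big-endian, the last byte is least significant, giving 0x8C834367D665BAFA.

0x8C834367D665BAFA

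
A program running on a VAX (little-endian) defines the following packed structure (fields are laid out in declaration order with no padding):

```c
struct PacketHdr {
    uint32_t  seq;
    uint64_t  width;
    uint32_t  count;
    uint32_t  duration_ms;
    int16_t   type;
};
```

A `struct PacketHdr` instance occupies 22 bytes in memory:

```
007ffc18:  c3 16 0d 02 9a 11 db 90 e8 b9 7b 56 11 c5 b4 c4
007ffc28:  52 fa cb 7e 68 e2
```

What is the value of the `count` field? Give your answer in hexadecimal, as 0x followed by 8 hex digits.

0xC4B4C511

`count` follows `seq` (4 B), `width` (8 B), so it starts at offset 4 + 8 = 12 and occupies 4 bytes.
Bytes at offsets 12..15: 11 C5 B4 C4.
Little-endian stores the least-significant byte at the lowest address.
Reassemble most-significant byte first: C4 B4 C5 11 → 0xC4B4C511.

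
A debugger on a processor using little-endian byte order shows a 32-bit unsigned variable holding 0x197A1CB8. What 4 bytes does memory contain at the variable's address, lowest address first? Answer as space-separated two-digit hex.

B8 1C 7A 19

Split into bytes (most-significant first): 19 7A 1C B8.
In little-endian order the low byte comes first in memory.
So at ascending addresses the bytes are B8 1C 7A 19.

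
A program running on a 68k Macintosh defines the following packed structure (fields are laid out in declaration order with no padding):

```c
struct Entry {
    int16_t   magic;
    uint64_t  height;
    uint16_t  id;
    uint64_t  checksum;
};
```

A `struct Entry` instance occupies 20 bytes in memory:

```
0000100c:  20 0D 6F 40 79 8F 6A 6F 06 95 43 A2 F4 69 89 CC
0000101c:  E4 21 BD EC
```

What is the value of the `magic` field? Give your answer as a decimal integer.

`magic` is the first field, at byte offset 0, occupying 2 bytes.
Bytes at offsets 0..1: 20 0D.
Big-endian stores the most-significant byte at the lowest address.
The bytes are already most-significant first: 0x200D.
0x200D = 8205.

8205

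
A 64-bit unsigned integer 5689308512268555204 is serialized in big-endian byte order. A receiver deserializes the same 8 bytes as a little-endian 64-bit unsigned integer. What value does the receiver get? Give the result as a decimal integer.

5689308512268555204 in 64-bit hexadecimal is 0x4EF47BF2DB5F93C4.
Stored big-endian, the bytes at ascending addresses are 4E F4 7B F2 DB 5F 93 C4.
Read back as little-endian, the first byte is least significant, giving 0xC4935FDBF27BF44E.
0xC4935FDBF27BF44E = 14164770651281028174.

14164770651281028174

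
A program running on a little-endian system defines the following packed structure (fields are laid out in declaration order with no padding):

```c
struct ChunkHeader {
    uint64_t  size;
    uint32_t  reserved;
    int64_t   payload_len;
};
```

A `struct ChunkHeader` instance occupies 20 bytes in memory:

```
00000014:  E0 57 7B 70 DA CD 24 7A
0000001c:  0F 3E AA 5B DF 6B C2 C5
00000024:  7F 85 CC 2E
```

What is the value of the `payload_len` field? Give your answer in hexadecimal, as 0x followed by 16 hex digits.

`payload_len` follows `size` (8 B), `reserved` (4 B), so it starts at offset 8 + 4 = 12 and occupies 8 bytes.
Bytes at offsets 12..19: DF 6B C2 C5 7F 85 CC 2E.
In little-endian order the low byte comes first in memory.
Reassemble most-significant byte first: 2E CC 85 7F C5 C2 6B DF → 0x2ECC857FC5C26BDF.

0x2ECC857FC5C26BDF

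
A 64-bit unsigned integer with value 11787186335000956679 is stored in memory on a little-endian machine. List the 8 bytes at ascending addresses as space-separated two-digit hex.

07 0F 12 3F 85 7F 94 A3

11787186335000956679 in hexadecimal, padded to 64 bits, is 0xA3947F853F120F07.
Split into bytes (most-significant first): A3 94 7F 85 3F 12 0F 07.
Little-endian: lowest address holds the least-significant byte.
So at ascending addresses the bytes are 07 0F 12 3F 85 7F 94 A3.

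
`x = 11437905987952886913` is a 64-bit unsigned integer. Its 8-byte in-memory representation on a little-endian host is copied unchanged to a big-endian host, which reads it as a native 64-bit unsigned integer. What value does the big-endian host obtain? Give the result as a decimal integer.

9350667149009140638

11437905987952886913 in 64-bit hexadecimal is 0x9EBB9AE53A3EC481.
Stored little-endian, the bytes at ascending addresses are 81 C4 3E 3A E5 9A BB 9E.
Read back as big-endian, the last byte is least significant, giving 0x81C43E3AE59ABB9E.
0x81C43E3AE59ABB9E = 9350667149009140638.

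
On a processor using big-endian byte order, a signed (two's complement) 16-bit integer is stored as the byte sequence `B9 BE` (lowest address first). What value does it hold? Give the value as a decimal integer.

-17986

In big-endian order the high byte comes first in memory.
The bytes are already most-significant first: 0xB9BE.
Top bit is set, so as a signed 16-bit value this is 0xB9BE − 2^16 = -17986.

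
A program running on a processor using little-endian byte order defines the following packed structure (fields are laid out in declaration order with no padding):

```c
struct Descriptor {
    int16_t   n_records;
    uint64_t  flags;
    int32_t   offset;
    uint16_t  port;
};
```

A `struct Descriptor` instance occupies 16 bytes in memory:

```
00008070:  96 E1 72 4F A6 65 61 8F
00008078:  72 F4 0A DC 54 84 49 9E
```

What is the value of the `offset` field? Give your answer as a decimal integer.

-2074813430

`offset` follows `n_records` (2 B), `flags` (8 B), so it starts at offset 2 + 8 = 10 and occupies 4 bytes.
Bytes at offsets 10..13: 0A DC 54 84.
Little-endian stores the least-significant byte at the lowest address.
Reassemble most-significant byte first: 84 54 DC 0A → 0x8454DC0A.
Top bit is set, so as a signed 32-bit value this is 0x8454DC0A − 2^32 = -2074813430.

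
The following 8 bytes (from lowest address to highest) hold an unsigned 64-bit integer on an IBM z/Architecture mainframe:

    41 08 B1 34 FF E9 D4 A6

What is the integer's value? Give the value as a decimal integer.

Big-endian: lowest address holds the most-significant byte.
The bytes are already most-significant first: 0x4108B134FFE9D4A6.
0x4108B134FFE9D4A6 = 4686190253468931238.

4686190253468931238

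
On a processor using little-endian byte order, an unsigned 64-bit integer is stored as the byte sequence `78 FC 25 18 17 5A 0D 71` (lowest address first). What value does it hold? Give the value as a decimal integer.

8146266356218985592

Little-endian stores the least-significant byte at the lowest address.
Reassemble most-significant byte first: 71 0D 5A 17 18 25 FC 78 → 0x710D5A171825FC78.
0x710D5A171825FC78 = 8146266356218985592.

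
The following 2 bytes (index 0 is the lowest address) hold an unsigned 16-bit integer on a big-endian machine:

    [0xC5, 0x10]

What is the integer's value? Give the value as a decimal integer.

In big-endian order the high byte comes first in memory.
The bytes are already most-significant first: 0xC510.
0xC510 = 50448.

50448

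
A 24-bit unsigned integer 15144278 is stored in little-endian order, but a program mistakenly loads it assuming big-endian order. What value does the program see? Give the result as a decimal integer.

5641703

15144278 in 24-bit hexadecimal is 0xE71556.
Stored little-endian, the bytes at ascending addresses are 56 15 E7.
Read back as big-endian, the last byte is least significant, giving 0x5615E7.
0x5615E7 = 5641703.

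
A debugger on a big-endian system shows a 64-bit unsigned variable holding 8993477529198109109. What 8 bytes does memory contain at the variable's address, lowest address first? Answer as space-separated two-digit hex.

8993477529198109109 in hexadecimal, padded to 64 bits, is 0x7CCF4029CF4FA1B5.
Split into bytes (most-significant first): 7C CF 40 29 CF 4F A1 B5.
In big-endian order the high byte comes first in memory.
So the memory order matches the most-significant-first order: 7C CF 40 29 CF 4F A1 B5.

7C CF 40 29 CF 4F A1 B5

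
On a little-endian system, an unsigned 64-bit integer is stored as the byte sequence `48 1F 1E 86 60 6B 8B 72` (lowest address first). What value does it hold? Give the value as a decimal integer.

8253808804397719368

Little-endian: lowest address holds the least-significant byte.
Reassemble most-significant byte first: 72 8B 6B 60 86 1E 1F 48 → 0x728B6B60861E1F48.
0x728B6B60861E1F48 = 8253808804397719368.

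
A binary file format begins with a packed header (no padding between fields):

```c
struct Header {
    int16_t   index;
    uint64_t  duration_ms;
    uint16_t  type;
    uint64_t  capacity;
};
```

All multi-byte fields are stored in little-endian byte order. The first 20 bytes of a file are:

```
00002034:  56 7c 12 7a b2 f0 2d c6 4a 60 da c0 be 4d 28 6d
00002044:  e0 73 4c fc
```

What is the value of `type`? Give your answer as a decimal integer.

`type` follows `index` (2 B), `duration_ms` (8 B), so it starts at offset 2 + 8 = 10 and occupies 2 bytes.
Bytes at offsets 10..11: DA C0.
Little-endian stores the least-significant byte at the lowest address.
Reassemble most-significant byte first: C0 DA → 0xC0DA.
0xC0DA = 49370.

49370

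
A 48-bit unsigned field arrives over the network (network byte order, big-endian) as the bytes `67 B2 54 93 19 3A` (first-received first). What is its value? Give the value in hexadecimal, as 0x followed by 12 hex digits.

Big-endian: lowest address holds the most-significant byte.
The bytes are already most-significant first: 0x67B25493193A.

0x67B25493193A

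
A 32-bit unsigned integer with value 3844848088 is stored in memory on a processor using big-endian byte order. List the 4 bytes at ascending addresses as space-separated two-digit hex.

E5 2B B9 D8

3844848088 in hexadecimal, padded to 32 bits, is 0xE52BB9D8.
Split into bytes (most-significant first): E5 2B B9 D8.
Big-endian stores the most-significant byte at the lowest address.
So the memory order matches the most-significant-first order: E5 2B B9 D8.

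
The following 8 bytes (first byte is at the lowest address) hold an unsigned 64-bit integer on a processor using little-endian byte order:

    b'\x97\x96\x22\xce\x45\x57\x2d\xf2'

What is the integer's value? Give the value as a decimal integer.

In little-endian order the low byte comes first in memory.
Reassemble most-significant byte first: F2 2D 57 45 CE 22 96 97 → 0xF22D5745CE229697.
0xF22D5745CE229697 = 17450700088453273239.

17450700088453273239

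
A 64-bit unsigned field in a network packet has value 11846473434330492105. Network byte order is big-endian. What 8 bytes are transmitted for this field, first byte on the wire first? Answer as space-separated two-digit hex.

11846473434330492105 in hexadecimal, padded to 64 bits, is 0xA46720D2BE5EECC9.
Split into bytes (most-significant first): A4 67 20 D2 BE 5E EC C9.
Big-endian stores the most-significant byte at the lowest address.
So the memory order matches the most-significant-first order: A4 67 20 D2 BE 5E EC C9.

A4 67 20 D2 BE 5E EC C9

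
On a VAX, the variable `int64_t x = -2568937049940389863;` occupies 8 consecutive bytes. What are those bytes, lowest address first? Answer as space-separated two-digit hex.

19 90 F6 27 5D 4D 59 DC

Two's complement of -2568937049940389863 in 64 bits: 2568937049940389863 = 0x23A6B2A2D8096FE7; invert → 0xDC594D5D27F69018; add 1 → 0xDC594D5D27F69019.
Split into bytes (most-significant first): DC 59 4D 5D 27 F6 90 19.
In little-endian order the low byte comes first in memory.
So at ascending addresses the bytes are 19 90 F6 27 5D 4D 59 DC.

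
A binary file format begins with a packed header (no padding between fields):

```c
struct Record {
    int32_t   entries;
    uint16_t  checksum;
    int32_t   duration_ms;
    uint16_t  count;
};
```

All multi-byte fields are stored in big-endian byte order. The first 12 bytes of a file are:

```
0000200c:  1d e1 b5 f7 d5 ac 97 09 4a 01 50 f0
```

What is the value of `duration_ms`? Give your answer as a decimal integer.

`duration_ms` follows `entries` (4 B), `checksum` (2 B), so it starts at offset 4 + 2 = 6 and occupies 4 bytes.
Bytes at offsets 6..9: 97 09 4A 01.
Big-endian: lowest address holds the most-significant byte.
The bytes are already most-significant first: 0x97094A01.
Top bit is set, so as a signed 32-bit value this is 0x97094A01 − 2^32 = -1760998911.

-1760998911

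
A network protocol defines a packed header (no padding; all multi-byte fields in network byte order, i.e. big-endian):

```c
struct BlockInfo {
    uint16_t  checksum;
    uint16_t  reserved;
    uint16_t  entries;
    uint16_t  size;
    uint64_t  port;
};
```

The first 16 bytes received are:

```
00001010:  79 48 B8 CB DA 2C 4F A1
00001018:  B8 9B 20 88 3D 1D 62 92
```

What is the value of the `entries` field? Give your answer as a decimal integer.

`entries` follows `checksum` (2 B), `reserved` (2 B), so it starts at offset 2 + 2 = 4 and occupies 2 bytes.
Bytes at offsets 4..5: DA 2C.
Big-endian: lowest address holds the most-significant byte.
The bytes are already most-significant first: 0xDA2C.
0xDA2C = 55852.

55852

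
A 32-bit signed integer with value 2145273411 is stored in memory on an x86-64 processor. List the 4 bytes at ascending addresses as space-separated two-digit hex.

2145273411 in hexadecimal, padded to 32 bits, is 0x7FDE4643.
Split into bytes (most-significant first): 7F DE 46 43.
Little-endian: lowest address holds the least-significant byte.
So at ascending addresses the bytes are 43 46 DE 7F.

43 46 DE 7F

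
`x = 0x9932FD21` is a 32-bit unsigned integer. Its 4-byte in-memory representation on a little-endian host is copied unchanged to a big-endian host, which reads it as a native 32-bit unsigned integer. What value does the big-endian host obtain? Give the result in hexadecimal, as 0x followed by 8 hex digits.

Stored little-endian, the bytes at ascending addresses are 21 FD 32 99.
Read back as big-endian, the last byte is least significant, giving 0x21FD3299.

0x21FD3299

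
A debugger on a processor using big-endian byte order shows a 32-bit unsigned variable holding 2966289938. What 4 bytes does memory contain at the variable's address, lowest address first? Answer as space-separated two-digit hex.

2966289938 in hexadecimal, padded to 32 bits, is 0xB0CDFE12.
Split into bytes (most-significant first): B0 CD FE 12.
Big-endian: lowest address holds the most-significant byte.
So the memory order matches the most-significant-first order: B0 CD FE 12.

B0 CD FE 12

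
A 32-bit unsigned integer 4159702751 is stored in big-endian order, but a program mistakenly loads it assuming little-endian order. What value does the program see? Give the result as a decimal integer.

4159702751 in 32-bit hexadecimal is 0xF7F006DF.
Stored big-endian, the bytes at ascending addresses are F7 F0 06 DF.
Read back as little-endian, the first byte is least significant, giving 0xDF06F0F7.
0xDF06F0F7 = 3741774071.

3741774071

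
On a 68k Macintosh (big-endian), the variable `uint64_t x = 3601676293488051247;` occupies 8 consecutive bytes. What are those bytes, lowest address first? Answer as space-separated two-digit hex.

3601676293488051247 in hexadecimal, padded to 64 bits, is 0x31FBB981A54D042F.
Split into bytes (most-significant first): 31 FB B9 81 A5 4D 04 2F.
Big-endian: lowest address holds the most-significant byte.
So the memory order matches the most-significant-first order: 31 FB B9 81 A5 4D 04 2F.

31 FB B9 81 A5 4D 04 2F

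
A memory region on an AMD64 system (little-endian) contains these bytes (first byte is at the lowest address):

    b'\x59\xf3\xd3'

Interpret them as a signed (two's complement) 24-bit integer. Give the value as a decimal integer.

Little-endian stores the least-significant byte at the lowest address.
Reassemble most-significant byte first: D3 F3 59 → 0xD3F359.
Top bit is set, so as a signed 24-bit value this is 0xD3F359 − 2^24 = -2886823.

-2886823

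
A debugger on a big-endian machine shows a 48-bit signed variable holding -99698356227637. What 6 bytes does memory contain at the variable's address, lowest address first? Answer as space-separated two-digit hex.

A5 53 2A E4 71 CB

Two's complement of -99698356227637 in 48 bits: 99698356227637 = 0x5AACD51B8E35; invert → 0xA5532AE471CA; add 1 → 0xA5532AE471CB.
Split into bytes (most-significant first): A5 53 2A E4 71 CB.
Big-endian stores the most-significant byte at the lowest address.
So the memory order matches the most-significant-first order: A5 53 2A E4 71 CB.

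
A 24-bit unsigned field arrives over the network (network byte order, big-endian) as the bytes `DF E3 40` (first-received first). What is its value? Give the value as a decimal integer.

14672704

Big-endian stores the most-significant byte at the lowest address.
The bytes are already most-significant first: 0xDFE340.
0xDFE340 = 14672704.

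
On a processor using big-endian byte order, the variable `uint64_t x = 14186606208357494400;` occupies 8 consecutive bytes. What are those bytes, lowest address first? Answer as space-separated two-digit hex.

14186606208357494400 in hexadecimal, padded to 64 bits, is 0xC4E0F32EC17FEE80.
Split into bytes (most-significant first): C4 E0 F3 2E C1 7F EE 80.
Big-endian: lowest address holds the most-significant byte.
So the memory order matches the most-significant-first order: C4 E0 F3 2E C1 7F EE 80.

C4 E0 F3 2E C1 7F EE 80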